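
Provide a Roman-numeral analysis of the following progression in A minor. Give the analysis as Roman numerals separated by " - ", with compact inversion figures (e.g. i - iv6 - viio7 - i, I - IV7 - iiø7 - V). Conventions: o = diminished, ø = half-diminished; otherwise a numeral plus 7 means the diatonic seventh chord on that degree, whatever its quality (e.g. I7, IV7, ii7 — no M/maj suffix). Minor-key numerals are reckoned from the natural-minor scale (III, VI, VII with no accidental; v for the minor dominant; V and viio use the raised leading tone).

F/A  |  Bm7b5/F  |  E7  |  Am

VI6 - iiø43 - V7 - i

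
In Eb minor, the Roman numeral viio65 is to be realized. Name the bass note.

F

viio in Eb minor has root D; the chord is D-F-Ab-Cb.
The figure 65 means first inversion — the third is in the bass.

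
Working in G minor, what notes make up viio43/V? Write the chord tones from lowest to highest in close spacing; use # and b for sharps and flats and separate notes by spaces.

viio43/V is a secondary leading-tone chord. The target V is D in G minor; the applied chord is rooted a semitone below, on C#.
Building a fully diminished seventh chord on C# gives C#-E-G-Bb.
The figured bass 43 indicates second inversion, placing the fifth (G) in the bass: G-Bb-C#-E.

G Bb C# E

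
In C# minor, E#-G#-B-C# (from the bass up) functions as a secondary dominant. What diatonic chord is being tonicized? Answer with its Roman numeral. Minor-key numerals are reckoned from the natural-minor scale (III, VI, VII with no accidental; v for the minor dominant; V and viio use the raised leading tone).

iv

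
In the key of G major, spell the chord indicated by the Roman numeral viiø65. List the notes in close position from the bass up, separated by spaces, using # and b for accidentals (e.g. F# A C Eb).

A C E F#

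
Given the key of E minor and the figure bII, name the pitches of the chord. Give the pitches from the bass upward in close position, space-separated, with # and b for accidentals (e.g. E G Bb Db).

bII is the Neapolitan chord — a major triad on the lowered second degree. In E minor that root is F.
So the chord is F-A-C, a major triad.

F A C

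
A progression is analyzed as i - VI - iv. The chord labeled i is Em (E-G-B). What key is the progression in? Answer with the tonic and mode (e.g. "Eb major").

i is given as E-G-B — a minor triad with root E.
If E is scale degree 1 and the mode makes that degree carry a minor triad, the tonic is E and the mode is minor.

E minor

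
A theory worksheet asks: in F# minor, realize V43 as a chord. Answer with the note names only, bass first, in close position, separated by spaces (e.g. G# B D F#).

G# B C# E#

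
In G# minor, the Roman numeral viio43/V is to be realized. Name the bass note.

G#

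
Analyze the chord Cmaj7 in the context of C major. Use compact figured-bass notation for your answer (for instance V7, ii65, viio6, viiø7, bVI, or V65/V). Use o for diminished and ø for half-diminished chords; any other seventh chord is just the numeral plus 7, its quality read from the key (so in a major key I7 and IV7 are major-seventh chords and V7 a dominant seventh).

The pitches C-E-G-B form a major seventh chord rooted on C.
C is scale degree 1 in C major, and a major seventh chord on that degree is written I7.

I7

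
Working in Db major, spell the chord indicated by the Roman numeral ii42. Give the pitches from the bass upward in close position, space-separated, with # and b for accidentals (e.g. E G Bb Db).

Db Eb Gb Bb

In Db major, scale degree 2 is Eb, and the diatonic chord built there is a minor seventh chord.
Stacking thirds from Eb gives Eb-Gb-Bb-Db.
With the 42 figure the chord is in third inversion; from the bass Db upward in close position it reads Db-Eb-Gb-Bb.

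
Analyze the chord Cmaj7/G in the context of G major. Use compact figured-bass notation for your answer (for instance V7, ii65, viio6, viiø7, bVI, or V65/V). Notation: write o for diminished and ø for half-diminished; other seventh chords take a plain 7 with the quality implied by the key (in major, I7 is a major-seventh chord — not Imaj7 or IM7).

The pitches C-E-G-B form a major seventh chord rooted on C.
C is scale degree 4 in G major, and a major seventh chord on that degree is written IV7.
With G in the bass the chord is in second inversion, so the figured bass is 43.

IV43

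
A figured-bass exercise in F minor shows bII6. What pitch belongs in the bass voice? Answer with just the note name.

bII in F minor has root Gb; the chord is Gb-Bb-Db.
The figure 6 means first inversion — the third is in the bass.

Bb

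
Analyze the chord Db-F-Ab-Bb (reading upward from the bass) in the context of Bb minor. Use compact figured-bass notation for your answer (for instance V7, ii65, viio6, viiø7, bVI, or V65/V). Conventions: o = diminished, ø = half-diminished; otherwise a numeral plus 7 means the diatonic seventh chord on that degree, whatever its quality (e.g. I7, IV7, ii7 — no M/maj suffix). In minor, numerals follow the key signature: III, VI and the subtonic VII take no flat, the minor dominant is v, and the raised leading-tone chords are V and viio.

Stacked in thirds the chord is Bb-Db-F-Ab: a minor seventh chord on Bb.
Bb is scale degree 1 in Bb minor, and a minor seventh chord on that degree is written i7.
With Db in the bass the chord is in first inversion, so the figured bass is 65.

i65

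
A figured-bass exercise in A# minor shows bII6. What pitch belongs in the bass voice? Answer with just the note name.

D#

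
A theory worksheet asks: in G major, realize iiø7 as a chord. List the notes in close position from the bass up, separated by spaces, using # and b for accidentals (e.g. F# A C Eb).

iiø7 is the half-diminished supertonic seventh, borrowed from the parallel minor. In G major that root is A.
So the chord is A-C-Eb-G, a half-diminished seventh chord.

A C Eb G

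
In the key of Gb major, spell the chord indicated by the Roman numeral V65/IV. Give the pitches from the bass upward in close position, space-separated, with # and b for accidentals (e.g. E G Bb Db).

The slash means an applied dominant: we want the dominant of IV. In Gb major, IV is Cb major, and its dominant is built on Gb.
Building a dominant seventh chord on Gb gives Gb-Bb-Db-Fb.
With the 65 figure the chord is in first inversion; from the bass Bb upward in close position it reads Bb-Db-Fb-Gb.

Bb Db Fb Gb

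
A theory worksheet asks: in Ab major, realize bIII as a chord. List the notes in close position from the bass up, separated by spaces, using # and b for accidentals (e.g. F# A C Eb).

bIII is a major triad on the lowered third degree, borrowed from the parallel minor. In Ab major that root is Cb.
So the chord is Cb-Eb-Gb.

Cb Eb Gb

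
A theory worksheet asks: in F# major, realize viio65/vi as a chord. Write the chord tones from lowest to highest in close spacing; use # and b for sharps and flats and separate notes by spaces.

E# G# B C##

The slash marks an applied leading-tone chord: viio of vi. In F# major, vi is D#, so the leading tone to it is C##, a half step below.
Building a fully diminished seventh chord on C## gives C##-E#-G#-B.
With the 65 figure the chord is in first inversion; from the bass E# upward in close position it reads E#-G#-B-C##.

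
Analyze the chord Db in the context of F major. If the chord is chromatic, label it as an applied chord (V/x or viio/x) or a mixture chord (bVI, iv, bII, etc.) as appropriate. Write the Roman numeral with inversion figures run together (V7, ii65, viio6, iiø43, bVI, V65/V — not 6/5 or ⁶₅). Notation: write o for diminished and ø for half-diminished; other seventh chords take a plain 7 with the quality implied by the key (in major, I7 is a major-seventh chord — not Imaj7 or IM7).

Stacked in thirds the chord is Db-F-Ab: a major triad on Db.
Db is the lowered sixth degree of F major (diatonic 6 would be D). This is a major triad on the lowered sixth degree, borrowed from the parallel minor.

bVI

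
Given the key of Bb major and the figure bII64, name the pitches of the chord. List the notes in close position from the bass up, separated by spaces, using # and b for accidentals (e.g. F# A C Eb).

bII64 is the Neapolitan chord — a major triad on the lowered second degree. In Bb major that root is Cb.
So the chord is Cb-Eb-Gb.
With the 64 figure the chord is in second inversion; from the bass Gb upward in close position it reads Gb-Cb-Eb.

Gb Cb Eb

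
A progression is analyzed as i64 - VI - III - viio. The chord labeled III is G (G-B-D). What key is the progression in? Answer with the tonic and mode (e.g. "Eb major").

E minor

III is given as G-B-D — a major triad with root G.
Counting down 2 scale steps from G places the tonic on E; a major triad on degree 3 is diatonic only in minor.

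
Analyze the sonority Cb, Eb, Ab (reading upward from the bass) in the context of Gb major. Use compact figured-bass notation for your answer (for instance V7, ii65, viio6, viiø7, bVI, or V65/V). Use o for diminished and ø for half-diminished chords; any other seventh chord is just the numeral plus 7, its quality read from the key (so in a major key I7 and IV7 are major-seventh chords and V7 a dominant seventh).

ii6

Stacked in thirds the chord is Ab-Cb-Eb: a minor triad on Ab.
In Gb major, Ab is the supertonic; the diatonic minor triad there is ii.
With Cb in the bass the chord is in first inversion, so the figured bass is 6.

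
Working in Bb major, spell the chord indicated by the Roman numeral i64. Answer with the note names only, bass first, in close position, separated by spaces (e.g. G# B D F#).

F Bb Db

Scale degree 1 in Bb major is Bb; here the chord built on it is altered to a minor triad. i64 is the minor tonic, borrowed from the parallel minor.
So the chord is Bb-Db-F, a minor triad.
With the 64 figure the chord is in second inversion; from the bass F upward in close position it reads F-Bb-Db.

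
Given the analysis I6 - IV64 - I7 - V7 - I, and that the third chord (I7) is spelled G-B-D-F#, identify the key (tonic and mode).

G major

The anchor chord is a major seventh chord on G, labeled I7.
If G is scale degree 1 and the mode makes that degree carry a major seventh chord, the tonic is G and the mode is major.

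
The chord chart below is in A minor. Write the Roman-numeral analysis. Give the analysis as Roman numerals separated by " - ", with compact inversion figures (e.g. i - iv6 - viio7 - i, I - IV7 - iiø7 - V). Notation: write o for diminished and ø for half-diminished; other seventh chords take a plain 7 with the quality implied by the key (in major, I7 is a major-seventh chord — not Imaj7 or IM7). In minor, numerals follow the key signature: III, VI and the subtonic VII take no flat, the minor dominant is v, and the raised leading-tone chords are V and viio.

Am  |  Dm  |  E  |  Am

Am has root A, degree 1 in A minor, so i.
Dm: root D is the subdominant; minor triad there is iv.
E has root E, degree 5 in A minor, so V.
Am has root A, degree 1 in A minor, so i.

i - iv - V - i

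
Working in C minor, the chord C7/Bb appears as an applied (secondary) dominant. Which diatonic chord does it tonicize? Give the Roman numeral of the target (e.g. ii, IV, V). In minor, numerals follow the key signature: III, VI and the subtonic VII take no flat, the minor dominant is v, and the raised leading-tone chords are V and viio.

iv

The chord is a dominant seventh chord on C.
A dominant resolves down a perfect fifth: C → F. In C minor, F is scale degree 4, i.e. iv.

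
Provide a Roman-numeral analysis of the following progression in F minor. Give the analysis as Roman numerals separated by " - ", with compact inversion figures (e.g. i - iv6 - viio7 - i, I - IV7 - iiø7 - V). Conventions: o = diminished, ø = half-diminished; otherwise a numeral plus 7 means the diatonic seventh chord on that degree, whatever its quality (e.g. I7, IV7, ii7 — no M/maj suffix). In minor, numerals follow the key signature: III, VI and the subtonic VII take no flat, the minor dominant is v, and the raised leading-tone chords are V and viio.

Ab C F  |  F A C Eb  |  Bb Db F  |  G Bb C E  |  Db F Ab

i6 - V7/iv - iv - V43 - VI

Ab-C-F: minor triad on F = scale degree 1 → i6.
F-A-C-Eb: chromatic; F is V of iv, so V7/iv.
Bb-Db-F: root Bb is the subdominant; minor triad there is iv.
G-Bb-C-E: root C is the dominant; dominant seventh chord there is V43.
Db-F-Ab: major triad on Db = scale degree 6 → VI.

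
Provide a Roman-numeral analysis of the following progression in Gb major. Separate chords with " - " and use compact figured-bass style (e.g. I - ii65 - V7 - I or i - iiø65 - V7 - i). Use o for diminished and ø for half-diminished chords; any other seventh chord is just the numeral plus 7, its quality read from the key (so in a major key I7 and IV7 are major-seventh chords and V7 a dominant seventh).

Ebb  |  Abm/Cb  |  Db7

Ebb is non-diatonic — bVI, a mixture chord from Gb minor.
Abm/Cb has root Ab, degree 2 in Gb major, so ii6.
Db7: root Db is the dominant; dominant seventh chord there is V7.

bVI - ii6 - V7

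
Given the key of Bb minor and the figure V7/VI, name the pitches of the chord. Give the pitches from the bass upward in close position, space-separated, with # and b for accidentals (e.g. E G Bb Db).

The slash means an applied dominant: we want the dominant of VI. In Bb minor, VI is Gb major, and its dominant is built on Db.
Building a dominant seventh chord on Db gives Db-F-Ab-Cb.

Db F Ab Cb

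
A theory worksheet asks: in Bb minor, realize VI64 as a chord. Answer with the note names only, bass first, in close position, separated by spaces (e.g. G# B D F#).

In Bb minor, scale degree 6 is Gb, and the diatonic chord built there is a major triad.
Stacking thirds from Gb gives Gb-Bb-Db.
With the 64 figure the chord is in second inversion; from the bass Db upward in close position it reads Db-Gb-Bb.

Db Gb Bb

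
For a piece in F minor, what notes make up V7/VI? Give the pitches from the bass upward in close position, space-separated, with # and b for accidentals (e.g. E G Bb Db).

Ab C Eb Gb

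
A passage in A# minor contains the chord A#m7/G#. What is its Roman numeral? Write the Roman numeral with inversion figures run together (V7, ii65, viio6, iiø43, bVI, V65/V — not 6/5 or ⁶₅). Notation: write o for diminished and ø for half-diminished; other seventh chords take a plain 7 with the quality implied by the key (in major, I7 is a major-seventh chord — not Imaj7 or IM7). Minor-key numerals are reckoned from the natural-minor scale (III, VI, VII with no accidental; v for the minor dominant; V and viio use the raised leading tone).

Stacked in thirds the chord is A#-C#-E#-G#: a minor seventh chord on A#.
In A# minor, A# is the tonic; the diatonic minor seventh chord there is i7.
With G# in the bass the chord is in third inversion, so the figured bass is 42.

i42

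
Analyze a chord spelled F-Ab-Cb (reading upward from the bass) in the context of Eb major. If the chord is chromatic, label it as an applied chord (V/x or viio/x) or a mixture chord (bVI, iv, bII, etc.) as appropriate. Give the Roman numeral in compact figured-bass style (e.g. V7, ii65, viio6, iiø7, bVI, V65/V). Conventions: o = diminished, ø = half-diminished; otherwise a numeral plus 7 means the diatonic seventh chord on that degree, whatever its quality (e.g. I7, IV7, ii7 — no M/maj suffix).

iio

The pitches F-Ab-Cb form a diminished triad rooted on F.
F is the second degree of Eb major. This is the diminished supertonic triad, borrowed from the parallel minor.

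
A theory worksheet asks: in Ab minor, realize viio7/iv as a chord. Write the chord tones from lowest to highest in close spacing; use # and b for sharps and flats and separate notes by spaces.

C Eb Gb Bbb

The slash marks an applied leading-tone chord: viio of iv. In Ab minor, iv is Db, so the leading tone to it is C, a half step below.
Building a fully diminished seventh chord on C gives C-Eb-Gb-Bbb.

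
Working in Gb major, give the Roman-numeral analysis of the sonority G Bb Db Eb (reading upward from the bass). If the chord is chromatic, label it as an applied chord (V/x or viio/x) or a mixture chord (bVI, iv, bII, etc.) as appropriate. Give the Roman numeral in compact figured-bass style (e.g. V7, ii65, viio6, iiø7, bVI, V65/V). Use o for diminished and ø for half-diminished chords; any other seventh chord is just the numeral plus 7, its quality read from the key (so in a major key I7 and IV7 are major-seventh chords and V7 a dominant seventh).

V65/ii

Stacked in thirds the chord is Eb-G-Bb-Db: a dominant seventh chord on Eb.
Eb is not a diatonic chord root with this quality in Gb major, but it lies a perfect fifth above Ab (ii), so the chord functions as an applied dominant of ii.
With G in the bass the chord is in first inversion, so the figured bass is 65.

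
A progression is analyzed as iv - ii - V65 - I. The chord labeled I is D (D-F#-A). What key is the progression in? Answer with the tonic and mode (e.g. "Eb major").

I is given as D-F#-A — a major triad with root D.
If D is scale degree 1 and the mode makes that degree carry a major triad, the tonic is D and the mode is major.

D major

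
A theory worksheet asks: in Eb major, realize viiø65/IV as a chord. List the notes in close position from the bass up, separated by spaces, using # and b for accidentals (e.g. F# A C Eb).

The slash marks an applied leading-tone chord: viio of IV. In Eb major, IV is Ab, so the leading tone to it is G, a half step below.
Building a half-diminished seventh chord on G gives G-Bb-Db-F.
With the 65 figure the chord is in first inversion; from the bass Bb upward in close position it reads Bb-Db-F-G.

Bb Db F G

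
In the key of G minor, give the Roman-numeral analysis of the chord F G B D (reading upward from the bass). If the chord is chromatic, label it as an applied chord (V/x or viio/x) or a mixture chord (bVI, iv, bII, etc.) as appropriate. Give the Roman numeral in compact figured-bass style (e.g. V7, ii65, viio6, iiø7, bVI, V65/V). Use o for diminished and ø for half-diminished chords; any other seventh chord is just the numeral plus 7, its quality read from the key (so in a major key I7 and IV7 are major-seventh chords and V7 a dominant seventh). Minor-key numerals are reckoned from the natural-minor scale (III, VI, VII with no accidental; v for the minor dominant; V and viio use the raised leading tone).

The pitches G-B-D-F form a dominant seventh chord rooted on G.
G is not a diatonic chord root with this quality in G minor, but it lies a perfect fifth above C (iv), so the chord functions as an applied dominant of iv.
With F in the bass the chord is in third inversion, so the figured bass is 42.

V42/iv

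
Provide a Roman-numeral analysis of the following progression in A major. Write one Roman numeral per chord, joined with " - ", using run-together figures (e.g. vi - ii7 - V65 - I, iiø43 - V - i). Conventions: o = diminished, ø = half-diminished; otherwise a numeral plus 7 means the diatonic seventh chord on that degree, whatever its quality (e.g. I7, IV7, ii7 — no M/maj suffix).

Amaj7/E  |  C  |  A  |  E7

Amaj7/E has root A, degree 1 in A major, so I43.
C is non-diatonic — bIII, a mixture chord from A minor.
A: major triad on A = scale degree 1 → I.
E7: root E is the dominant; dominant seventh chord there is V7.

I43 - bIII - I - V7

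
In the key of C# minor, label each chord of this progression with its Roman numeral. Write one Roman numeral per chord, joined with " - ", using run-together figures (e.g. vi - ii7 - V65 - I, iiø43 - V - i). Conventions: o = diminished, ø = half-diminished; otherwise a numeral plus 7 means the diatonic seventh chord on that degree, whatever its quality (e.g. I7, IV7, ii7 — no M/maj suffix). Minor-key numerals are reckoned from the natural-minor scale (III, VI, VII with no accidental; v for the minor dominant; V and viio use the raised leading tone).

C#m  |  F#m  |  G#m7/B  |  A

i - iv - v65 - VI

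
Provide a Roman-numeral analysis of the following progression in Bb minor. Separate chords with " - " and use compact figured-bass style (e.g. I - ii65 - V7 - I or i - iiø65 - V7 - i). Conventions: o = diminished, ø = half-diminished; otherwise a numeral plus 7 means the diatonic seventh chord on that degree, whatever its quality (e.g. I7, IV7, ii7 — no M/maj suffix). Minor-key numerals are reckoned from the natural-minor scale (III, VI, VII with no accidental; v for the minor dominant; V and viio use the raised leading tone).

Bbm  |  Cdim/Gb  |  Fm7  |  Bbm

Bbm has root Bb, degree 1 in Bb minor, so i.
Cdim/Gb: diminished triad on C = scale degree 2 → iio64.
Fm7 has root F, degree 5 in Bb minor, so v7.
Bbm has root Bb, degree 1 in Bb minor, so i.

i - iio64 - v7 - i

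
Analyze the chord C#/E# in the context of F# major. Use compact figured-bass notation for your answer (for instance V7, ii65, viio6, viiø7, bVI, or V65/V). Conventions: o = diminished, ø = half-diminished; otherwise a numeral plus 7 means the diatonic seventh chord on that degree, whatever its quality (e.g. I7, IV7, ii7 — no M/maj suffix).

V6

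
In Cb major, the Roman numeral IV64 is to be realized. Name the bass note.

IV in Cb major has root Fb; the chord is Fb-Ab-Cb.
The figure 64 means second inversion — the fifth is in the bass.

Cb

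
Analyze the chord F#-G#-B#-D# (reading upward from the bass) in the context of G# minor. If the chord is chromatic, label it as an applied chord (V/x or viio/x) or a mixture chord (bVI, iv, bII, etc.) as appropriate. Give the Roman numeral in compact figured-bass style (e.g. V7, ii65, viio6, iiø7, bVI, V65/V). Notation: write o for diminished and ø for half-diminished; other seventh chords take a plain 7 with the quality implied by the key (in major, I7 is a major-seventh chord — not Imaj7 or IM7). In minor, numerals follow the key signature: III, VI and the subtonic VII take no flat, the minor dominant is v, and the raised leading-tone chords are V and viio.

V42/iv

Stacked in thirds the chord is G#-B#-D#-F#: a dominant seventh chord on G#.
G# is not a diatonic chord root with this quality in G# minor, but it lies a perfect fifth above C# (iv), so the chord functions as an applied dominant of iv.
With F# in the bass the chord is in third inversion, so the figured bass is 42.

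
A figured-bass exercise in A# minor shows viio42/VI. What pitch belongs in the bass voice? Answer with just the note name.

D

The applied chord viio42/VI is rooted on E#: E#-G#-B-D.
The figure 42 means third inversion — the seventh is in the bass.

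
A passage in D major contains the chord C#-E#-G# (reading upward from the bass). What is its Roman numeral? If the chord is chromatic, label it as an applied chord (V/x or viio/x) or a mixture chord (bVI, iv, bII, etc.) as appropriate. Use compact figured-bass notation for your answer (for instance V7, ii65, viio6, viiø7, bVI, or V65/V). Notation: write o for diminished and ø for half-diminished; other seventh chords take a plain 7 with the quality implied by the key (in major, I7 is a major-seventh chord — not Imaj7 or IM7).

V/iii

The pitches C#-E#-G# form a major triad rooted on C#.
C# is not a diatonic chord root with this quality in D major, but it lies a perfect fifth above F# (iii), so the chord functions as an applied dominant of iii.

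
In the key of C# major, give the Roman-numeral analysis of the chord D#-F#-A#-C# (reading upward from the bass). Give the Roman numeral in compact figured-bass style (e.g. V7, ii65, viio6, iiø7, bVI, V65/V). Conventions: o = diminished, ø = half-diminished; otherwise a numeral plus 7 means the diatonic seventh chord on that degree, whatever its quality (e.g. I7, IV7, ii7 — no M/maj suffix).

Stacked in thirds the chord is D#-F#-A#-C#: a minor seventh chord on D#.
D# is scale degree 2 in C# major, and a minor seventh chord on that degree is written ii7.

ii7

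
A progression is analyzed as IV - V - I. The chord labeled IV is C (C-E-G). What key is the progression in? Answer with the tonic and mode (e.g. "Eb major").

The anchor chord is a major triad on C, labeled IV.
Counting down 3 scale steps from C places the tonic on G; a major triad on degree 4 is diatonic only in major.

G major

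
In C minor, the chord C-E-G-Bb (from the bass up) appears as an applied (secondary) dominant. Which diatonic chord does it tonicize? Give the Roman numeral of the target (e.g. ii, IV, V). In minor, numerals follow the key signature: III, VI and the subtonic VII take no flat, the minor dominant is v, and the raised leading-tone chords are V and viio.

The chord is a dominant seventh chord on C.
A dominant resolves down a perfect fifth: C → F. In C minor, F is scale degree 4, i.e. iv.

iv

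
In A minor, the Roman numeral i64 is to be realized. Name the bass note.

i in A minor has root A; the chord is A-C-E.
The figure 64 means second inversion — the fifth is in the bass.

E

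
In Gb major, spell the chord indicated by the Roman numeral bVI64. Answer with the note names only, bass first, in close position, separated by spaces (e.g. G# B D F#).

bVI64 is a major triad on the lowered sixth degree, borrowed from the parallel minor. In Gb major that root is Ebb.
So the chord is Ebb-Gb-Bbb.
The figured bass 64 indicates second inversion, placing the fifth (Bbb) in the bass: Bbb-Ebb-Gb.

Bbb Ebb Gb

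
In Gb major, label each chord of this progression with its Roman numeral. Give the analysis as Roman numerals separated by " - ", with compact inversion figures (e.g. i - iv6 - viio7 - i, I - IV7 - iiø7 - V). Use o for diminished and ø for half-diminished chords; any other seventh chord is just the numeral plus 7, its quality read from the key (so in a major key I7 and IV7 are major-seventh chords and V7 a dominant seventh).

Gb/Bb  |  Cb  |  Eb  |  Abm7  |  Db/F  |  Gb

I6 - IV - V/ii - ii7 - V6 - I

Gb/Bb: major triad on Gb = scale degree 1 → I6.
Cb: major triad on Cb = scale degree 4 → IV.
Eb: a major triad on Eb, the applied dominant of ii → V/ii.
Abm7: minor seventh chord on Ab = scale degree 2 → ii7.
Db/F: major triad on Db = scale degree 5 → V6.
Gb has root Gb, degree 1 in Gb major, so I.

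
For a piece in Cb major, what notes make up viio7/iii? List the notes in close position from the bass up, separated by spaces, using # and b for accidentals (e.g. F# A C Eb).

viio7/iii is a secondary leading-tone chord. The target iii is Eb in Cb major; the applied chord is rooted a semitone below, on D.
Building a fully diminished seventh chord on D gives D-F-Ab-Cb.

D F Ab Cb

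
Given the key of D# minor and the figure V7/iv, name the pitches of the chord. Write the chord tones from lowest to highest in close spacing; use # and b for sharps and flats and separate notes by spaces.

V7/iv is a secondary dominant — the dominant seventh of iv. iv in D# minor is G#, so the applied chord's root is D#, a perfect fifth above.
Building a dominant seventh chord on D# gives D#-F##-A#-C#.

D# F## A# C#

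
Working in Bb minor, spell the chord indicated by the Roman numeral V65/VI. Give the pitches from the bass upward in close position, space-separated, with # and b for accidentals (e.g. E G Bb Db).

F Ab Cb Db

V65/VI is a secondary dominant — the dominant seventh of VI. VI in Bb minor is Gb, so the applied chord's root is Db, a perfect fifth above.
Building a dominant seventh chord on Db gives Db-F-Ab-Cb.
The figured bass 65 indicates first inversion, placing the third (F) in the bass: F-Ab-Cb-Db.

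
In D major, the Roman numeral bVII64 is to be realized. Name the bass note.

G

bVII in D major has root C; the chord is C-E-G.
The figure 64 means second inversion — the fifth is in the bass.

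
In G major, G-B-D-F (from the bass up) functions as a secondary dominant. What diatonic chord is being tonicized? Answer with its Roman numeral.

IV

The chord is a dominant seventh chord on G.
A dominant resolves down a perfect fifth: G → C. In G major, C is scale degree 4, i.e. IV.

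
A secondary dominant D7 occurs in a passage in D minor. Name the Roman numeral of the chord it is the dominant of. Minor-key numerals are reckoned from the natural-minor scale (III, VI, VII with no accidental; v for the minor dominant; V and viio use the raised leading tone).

iv

The chord is a dominant seventh chord on D.
A dominant resolves down a perfect fifth: D → G. In D minor, G is scale degree 4, i.e. iv.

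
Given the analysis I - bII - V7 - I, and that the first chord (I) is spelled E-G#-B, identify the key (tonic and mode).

E major

The chord E is a major triad rooted on E; its label is I.
If E is scale degree 1 and the mode makes that degree carry a major triad, the tonic is E and the mode is major.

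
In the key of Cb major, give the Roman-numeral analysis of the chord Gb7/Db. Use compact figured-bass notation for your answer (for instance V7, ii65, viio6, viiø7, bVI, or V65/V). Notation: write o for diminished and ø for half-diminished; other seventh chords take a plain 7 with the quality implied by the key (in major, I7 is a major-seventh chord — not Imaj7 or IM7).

V43

The pitches Gb-Bb-Db-Fb form a dominant seventh chord rooted on Gb.
Gb is scale degree 5 in Cb major, and a dominant seventh chord on that degree is written V7.
With Db in the bass the chord is in second inversion, so the figured bass is 43.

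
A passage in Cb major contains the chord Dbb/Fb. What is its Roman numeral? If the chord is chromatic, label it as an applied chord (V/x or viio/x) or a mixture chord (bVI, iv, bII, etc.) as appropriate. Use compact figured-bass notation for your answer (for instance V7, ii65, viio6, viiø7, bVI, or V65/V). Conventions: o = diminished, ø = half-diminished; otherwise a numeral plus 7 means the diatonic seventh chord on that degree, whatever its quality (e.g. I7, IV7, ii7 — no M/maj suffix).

bII6

The pitches Dbb-Fb-Abb form a major triad rooted on Dbb.
Dbb is the lowered second degree of Cb major (diatonic 2 would be Db). This is the Neapolitan sixth — a major triad on the lowered second degree, here in its customary first inversion.
With Fb in the bass the chord is in first inversion, so the figured bass is 6.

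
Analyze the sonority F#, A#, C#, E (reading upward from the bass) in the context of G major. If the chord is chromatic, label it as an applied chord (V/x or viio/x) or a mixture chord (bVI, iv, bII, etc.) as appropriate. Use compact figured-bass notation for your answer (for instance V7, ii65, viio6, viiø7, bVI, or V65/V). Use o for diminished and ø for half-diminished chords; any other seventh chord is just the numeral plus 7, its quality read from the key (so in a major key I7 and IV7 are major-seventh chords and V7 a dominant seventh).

V7/iii

Stacked in thirds the chord is F#-A#-C#-E: a dominant seventh chord on F#.
F# is not a diatonic chord root with this quality in G major, but it lies a perfect fifth above B (iii), so the chord functions as an applied dominant of iii.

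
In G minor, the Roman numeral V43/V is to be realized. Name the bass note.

E

The applied chord V43/V is rooted on A: A-C#-E-G.
The figure 43 means second inversion — the fifth is in the bass.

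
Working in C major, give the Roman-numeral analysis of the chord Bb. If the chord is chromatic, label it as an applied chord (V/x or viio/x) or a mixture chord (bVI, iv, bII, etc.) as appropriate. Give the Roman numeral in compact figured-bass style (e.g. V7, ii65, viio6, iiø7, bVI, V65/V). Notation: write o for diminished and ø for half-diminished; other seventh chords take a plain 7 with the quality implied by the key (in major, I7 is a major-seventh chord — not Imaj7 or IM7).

The pitches Bb-D-F form a major triad rooted on Bb.
Bb is the lowered seventh degree of C major (diatonic 7 would be B). This is a major triad on the lowered seventh degree (the subtonic), borrowed from the parallel minor.

bVII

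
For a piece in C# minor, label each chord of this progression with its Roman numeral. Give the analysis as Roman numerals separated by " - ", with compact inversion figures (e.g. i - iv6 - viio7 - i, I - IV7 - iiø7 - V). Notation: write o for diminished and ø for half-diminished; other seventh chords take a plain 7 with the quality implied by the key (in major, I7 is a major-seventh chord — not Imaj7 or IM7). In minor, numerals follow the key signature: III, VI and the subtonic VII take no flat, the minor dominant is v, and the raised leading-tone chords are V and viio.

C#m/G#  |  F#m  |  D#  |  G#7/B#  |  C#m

C#m/G#: root C# is the tonic; minor triad there is i64.
F#m has root F#, degree 4 in C# minor, so iv.
D#: a major triad on D#, the applied dominant of V → V/V.
G#7/B#: dominant seventh chord on G# = scale degree 5 → V65.
C#m: minor triad on C# = scale degree 1 → i.

i64 - iv - V/V - V65 - i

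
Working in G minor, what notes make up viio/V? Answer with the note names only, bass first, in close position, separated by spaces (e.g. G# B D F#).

C# E G

The slash marks an applied leading-tone chord: viio of V. In G minor, V is D, so the leading tone to it is C#, a half step below.
Building a diminished triad on C# gives C#-E-G.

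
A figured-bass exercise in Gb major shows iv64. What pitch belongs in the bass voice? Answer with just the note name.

Gb

iv in Gb major has root Cb; the chord is Cb-Ebb-Gb.
The figure 64 means second inversion — the fifth is in the bass.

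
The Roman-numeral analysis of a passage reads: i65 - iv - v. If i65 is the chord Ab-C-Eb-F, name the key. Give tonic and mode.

The chord Fm7/Ab is a minor seventh chord rooted on F; its label is i65.
If F is scale degree 1 and the mode makes that degree carry a minor seventh chord, the tonic is F and the mode is minor.

F minor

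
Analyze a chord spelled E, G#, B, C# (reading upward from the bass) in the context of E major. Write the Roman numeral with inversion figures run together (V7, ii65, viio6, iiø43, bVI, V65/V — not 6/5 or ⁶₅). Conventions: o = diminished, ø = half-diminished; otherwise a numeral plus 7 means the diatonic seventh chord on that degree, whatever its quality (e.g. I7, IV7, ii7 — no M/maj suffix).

vi65

Stacked in thirds the chord is C#-E-G#-B: a minor seventh chord on C#.
C# is scale degree 6 in E major, and a minor seventh chord on that degree is written vi7.
With E in the bass the chord is in first inversion, so the figured bass is 65.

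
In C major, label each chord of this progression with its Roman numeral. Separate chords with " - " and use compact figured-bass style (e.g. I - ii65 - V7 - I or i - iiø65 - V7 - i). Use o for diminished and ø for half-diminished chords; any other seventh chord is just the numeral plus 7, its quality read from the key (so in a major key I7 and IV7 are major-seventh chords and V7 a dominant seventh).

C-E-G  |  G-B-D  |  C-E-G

I - V - I

C-E-G: root C is the tonic; major triad there is I.
G-B-D has root G, degree 5 in C major, so V.
C-E-G: root C is the tonic; major triad there is I.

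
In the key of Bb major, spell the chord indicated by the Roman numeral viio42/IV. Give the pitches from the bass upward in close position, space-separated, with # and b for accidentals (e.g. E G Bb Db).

Cb D F Ab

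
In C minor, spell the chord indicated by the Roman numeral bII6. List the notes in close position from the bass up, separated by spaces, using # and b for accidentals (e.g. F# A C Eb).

bII6 is the Neapolitan sixth — a major triad on the lowered second degree, here in its customary first inversion. In C minor that root is Db.
So the chord is Db-F-Ab, a major triad.
With the 6 figure the chord is in first inversion; from the bass F upward in close position it reads F-Ab-Db.

F Ab Db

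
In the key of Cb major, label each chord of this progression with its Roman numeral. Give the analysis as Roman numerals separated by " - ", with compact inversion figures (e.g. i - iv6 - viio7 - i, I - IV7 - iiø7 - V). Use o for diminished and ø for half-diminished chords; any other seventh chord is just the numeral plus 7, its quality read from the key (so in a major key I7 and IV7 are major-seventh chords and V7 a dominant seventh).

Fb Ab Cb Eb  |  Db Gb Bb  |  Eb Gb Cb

IV7 - V64 - I6

Fb-Ab-Cb-Eb: root Fb is the subdominant; major seventh chord there is IV7.
Db-Gb-Bb has root Gb, degree 5 in Cb major, so V64.
Eb-Gb-Cb: root Cb is the tonic; major triad there is I6.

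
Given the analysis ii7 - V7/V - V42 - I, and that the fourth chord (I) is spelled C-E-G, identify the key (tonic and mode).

C major

The chord C is a major triad rooted on C; its label is I.
If C is scale degree 1 and the mode makes that degree carry a major triad, the tonic is C and the mode is major.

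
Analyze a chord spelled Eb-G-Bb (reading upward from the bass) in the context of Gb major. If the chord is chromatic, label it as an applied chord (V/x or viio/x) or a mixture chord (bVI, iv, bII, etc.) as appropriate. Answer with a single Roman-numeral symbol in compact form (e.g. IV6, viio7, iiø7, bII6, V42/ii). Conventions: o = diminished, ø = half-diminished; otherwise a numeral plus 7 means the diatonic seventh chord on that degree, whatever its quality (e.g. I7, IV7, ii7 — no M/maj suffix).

The pitches Eb-G-Bb form a major triad rooted on Eb.
Eb is not a diatonic chord root with this quality in Gb major, but it lies a perfect fifth above Ab (ii), so the chord functions as an applied dominant of ii.

V/ii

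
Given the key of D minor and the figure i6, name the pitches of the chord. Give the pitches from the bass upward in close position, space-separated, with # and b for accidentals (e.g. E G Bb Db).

The numeral's case and figure indicate a minor triad. In D minor its root, the first degree, is D.
Stacking thirds from D gives D-F-A.
With the 6 figure the chord is in first inversion; from the bass F upward in close position it reads F-A-D.

F A D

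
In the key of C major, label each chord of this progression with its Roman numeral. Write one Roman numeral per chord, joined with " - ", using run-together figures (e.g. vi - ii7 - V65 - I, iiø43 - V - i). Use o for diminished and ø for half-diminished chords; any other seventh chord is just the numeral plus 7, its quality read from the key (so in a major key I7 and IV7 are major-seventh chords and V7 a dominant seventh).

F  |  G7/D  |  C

IV - V43 - I

F: root F is the subdominant; major triad there is IV.
G7/D has root G, degree 5 in C major, so V43.
C: major triad on C = scale degree 1 → I.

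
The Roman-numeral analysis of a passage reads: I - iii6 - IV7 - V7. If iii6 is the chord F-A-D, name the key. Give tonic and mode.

Bb major

iii6 is given as F-A-D — a minor triad with root D.
Counting down 2 scale steps from D places the tonic on Bb; a minor triad on degree 3 is diatonic only in major.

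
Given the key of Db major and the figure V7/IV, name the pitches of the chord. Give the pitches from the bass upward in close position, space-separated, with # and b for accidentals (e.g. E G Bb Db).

V7/IV is a secondary dominant — the dominant seventh of IV. IV in Db major is Gb, so the applied chord's root is Db, a perfect fifth above.
Building a dominant seventh chord on Db gives Db-F-Ab-Cb.

Db F Ab Cb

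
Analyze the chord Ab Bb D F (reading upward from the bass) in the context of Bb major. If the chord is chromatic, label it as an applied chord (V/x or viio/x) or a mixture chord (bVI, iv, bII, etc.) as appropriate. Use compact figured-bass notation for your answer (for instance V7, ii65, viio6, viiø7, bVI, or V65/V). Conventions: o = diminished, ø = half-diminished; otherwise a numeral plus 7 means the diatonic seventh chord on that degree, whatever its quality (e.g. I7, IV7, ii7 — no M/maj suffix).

Stacked in thirds the chord is Bb-D-F-Ab: a dominant seventh chord on Bb.
Bb is not a diatonic chord root with this quality in Bb major, but it lies a perfect fifth above Eb (IV), so the chord functions as an applied dominant of IV.
With Ab in the bass the chord is in third inversion, so the figured bass is 42.

V42/IV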